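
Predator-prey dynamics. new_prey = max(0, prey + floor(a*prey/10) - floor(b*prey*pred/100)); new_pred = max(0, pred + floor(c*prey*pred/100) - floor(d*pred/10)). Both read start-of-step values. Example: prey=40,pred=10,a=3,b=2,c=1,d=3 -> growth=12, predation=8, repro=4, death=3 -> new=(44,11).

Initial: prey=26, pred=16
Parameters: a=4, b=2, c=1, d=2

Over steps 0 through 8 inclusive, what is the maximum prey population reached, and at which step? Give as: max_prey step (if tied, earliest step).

Answer: 32 3

Derivation:
Step 1: prey: 26+10-8=28; pred: 16+4-3=17
Step 2: prey: 28+11-9=30; pred: 17+4-3=18
Step 3: prey: 30+12-10=32; pred: 18+5-3=20
Step 4: prey: 32+12-12=32; pred: 20+6-4=22
Step 5: prey: 32+12-14=30; pred: 22+7-4=25
Step 6: prey: 30+12-15=27; pred: 25+7-5=27
Step 7: prey: 27+10-14=23; pred: 27+7-5=29
Step 8: prey: 23+9-13=19; pred: 29+6-5=30
Max prey = 32 at step 3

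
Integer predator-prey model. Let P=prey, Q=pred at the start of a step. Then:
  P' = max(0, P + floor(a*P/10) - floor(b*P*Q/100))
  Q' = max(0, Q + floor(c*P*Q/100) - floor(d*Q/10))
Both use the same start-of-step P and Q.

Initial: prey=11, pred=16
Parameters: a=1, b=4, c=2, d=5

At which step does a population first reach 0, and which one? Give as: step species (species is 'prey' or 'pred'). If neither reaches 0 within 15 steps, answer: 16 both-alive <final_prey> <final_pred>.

Answer: 16 both-alive 3 1

Derivation:
Step 1: prey: 11+1-7=5; pred: 16+3-8=11
Step 2: prey: 5+0-2=3; pred: 11+1-5=7
Step 3: prey: 3+0-0=3; pred: 7+0-3=4
Step 4: prey: 3+0-0=3; pred: 4+0-2=2
Step 5: prey: 3+0-0=3; pred: 2+0-1=1
Step 6: prey: 3+0-0=3; pred: 1+0-0=1
Steps 7-15: state stable at prey=3, pred=1 (no change)
No extinction within 15 steps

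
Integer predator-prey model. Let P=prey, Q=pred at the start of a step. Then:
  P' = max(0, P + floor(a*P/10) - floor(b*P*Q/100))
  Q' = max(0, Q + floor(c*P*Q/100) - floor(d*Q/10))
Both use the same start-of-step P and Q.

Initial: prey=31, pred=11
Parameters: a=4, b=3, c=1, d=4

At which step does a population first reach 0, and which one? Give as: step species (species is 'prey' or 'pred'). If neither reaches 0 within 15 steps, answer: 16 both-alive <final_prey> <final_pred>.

Answer: 16 both-alive 13 11

Derivation:
Step 1: prey: 31+12-10=33; pred: 11+3-4=10
Step 2: prey: 33+13-9=37; pred: 10+3-4=9
Step 3: prey: 37+14-9=42; pred: 9+3-3=9
Step 4: prey: 42+16-11=47; pred: 9+3-3=9
Step 5: prey: 47+18-12=53; pred: 9+4-3=10
Step 6: prey: 53+21-15=59; pred: 10+5-4=11
Step 7: prey: 59+23-19=63; pred: 11+6-4=13
Step 8: prey: 63+25-24=64; pred: 13+8-5=16
Step 9: prey: 64+25-30=59; pred: 16+10-6=20
Step 10: prey: 59+23-35=47; pred: 20+11-8=23
Step 11: prey: 47+18-32=33; pred: 23+10-9=24
Step 12: prey: 33+13-23=23; pred: 24+7-9=22
Step 13: prey: 23+9-15=17; pred: 22+5-8=19
Step 14: prey: 17+6-9=14; pred: 19+3-7=15
Step 15: prey: 14+5-6=13; pred: 15+2-6=11
No extinction within 15 steps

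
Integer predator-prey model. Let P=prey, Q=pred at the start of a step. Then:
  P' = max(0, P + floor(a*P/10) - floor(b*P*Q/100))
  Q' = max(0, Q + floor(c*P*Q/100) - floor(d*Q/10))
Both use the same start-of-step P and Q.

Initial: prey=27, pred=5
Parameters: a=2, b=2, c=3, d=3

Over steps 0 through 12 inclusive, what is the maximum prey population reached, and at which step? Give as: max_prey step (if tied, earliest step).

Step 1: prey: 27+5-2=30; pred: 5+4-1=8
Step 2: prey: 30+6-4=32; pred: 8+7-2=13
Step 3: prey: 32+6-8=30; pred: 13+12-3=22
Step 4: prey: 30+6-13=23; pred: 22+19-6=35
Step 5: prey: 23+4-16=11; pred: 35+24-10=49
Step 6: prey: 11+2-10=3; pred: 49+16-14=51
Step 7: prey: 3+0-3=0; pred: 51+4-15=40
Step 8: prey: 0+0-0=0; pred: 40+0-12=28
Step 9: prey: 0+0-0=0; pred: 28+0-8=20
Step 10: prey: 0+0-0=0; pred: 20+0-6=14
Step 11: prey: 0+0-0=0; pred: 14+0-4=10
Step 12: prey: 0+0-0=0; pred: 10+0-3=7
Max prey = 32 at step 2

Answer: 32 2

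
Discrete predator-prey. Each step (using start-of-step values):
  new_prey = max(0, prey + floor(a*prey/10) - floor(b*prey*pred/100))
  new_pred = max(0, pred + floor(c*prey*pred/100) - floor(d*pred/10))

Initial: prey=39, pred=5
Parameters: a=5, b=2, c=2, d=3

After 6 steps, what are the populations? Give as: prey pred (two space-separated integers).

Step 1: prey: 39+19-3=55; pred: 5+3-1=7
Step 2: prey: 55+27-7=75; pred: 7+7-2=12
Step 3: prey: 75+37-18=94; pred: 12+18-3=27
Step 4: prey: 94+47-50=91; pred: 27+50-8=69
Step 5: prey: 91+45-125=11; pred: 69+125-20=174
Step 6: prey: 11+5-38=0; pred: 174+38-52=160

Answer: 0 160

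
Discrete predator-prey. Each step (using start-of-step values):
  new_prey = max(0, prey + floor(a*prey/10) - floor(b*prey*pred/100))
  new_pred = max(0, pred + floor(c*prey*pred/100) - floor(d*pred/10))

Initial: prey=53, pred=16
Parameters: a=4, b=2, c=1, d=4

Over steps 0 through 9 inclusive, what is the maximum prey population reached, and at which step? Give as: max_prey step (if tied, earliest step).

Answer: 61 2

Derivation:
Step 1: prey: 53+21-16=58; pred: 16+8-6=18
Step 2: prey: 58+23-20=61; pred: 18+10-7=21
Step 3: prey: 61+24-25=60; pred: 21+12-8=25
Step 4: prey: 60+24-30=54; pred: 25+15-10=30
Step 5: prey: 54+21-32=43; pred: 30+16-12=34
Step 6: prey: 43+17-29=31; pred: 34+14-13=35
Step 7: prey: 31+12-21=22; pred: 35+10-14=31
Step 8: prey: 22+8-13=17; pred: 31+6-12=25
Step 9: prey: 17+6-8=15; pred: 25+4-10=19
Max prey = 61 at step 2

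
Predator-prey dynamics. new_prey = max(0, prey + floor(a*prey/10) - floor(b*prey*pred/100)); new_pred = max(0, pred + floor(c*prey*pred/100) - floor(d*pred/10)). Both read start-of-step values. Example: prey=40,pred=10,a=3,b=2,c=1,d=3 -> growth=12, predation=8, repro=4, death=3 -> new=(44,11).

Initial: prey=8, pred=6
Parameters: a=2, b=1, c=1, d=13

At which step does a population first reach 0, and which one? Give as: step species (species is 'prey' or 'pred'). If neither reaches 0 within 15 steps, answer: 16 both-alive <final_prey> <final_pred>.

Answer: 1 pred

Derivation:
Step 1: prey: 8+1-0=9; pred: 6+0-7=0
First extinction: pred at step 1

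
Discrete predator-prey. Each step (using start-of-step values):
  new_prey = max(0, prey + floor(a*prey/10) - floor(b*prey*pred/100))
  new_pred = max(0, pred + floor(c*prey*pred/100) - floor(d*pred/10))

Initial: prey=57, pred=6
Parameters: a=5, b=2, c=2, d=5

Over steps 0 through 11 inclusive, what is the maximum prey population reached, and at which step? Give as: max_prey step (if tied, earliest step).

Step 1: prey: 57+28-6=79; pred: 6+6-3=9
Step 2: prey: 79+39-14=104; pred: 9+14-4=19
Step 3: prey: 104+52-39=117; pred: 19+39-9=49
Step 4: prey: 117+58-114=61; pred: 49+114-24=139
Step 5: prey: 61+30-169=0; pred: 139+169-69=239
Step 6: prey: 0+0-0=0; pred: 239+0-119=120
Step 7: prey: 0+0-0=0; pred: 120+0-60=60
Step 8: prey: 0+0-0=0; pred: 60+0-30=30
Step 9: prey: 0+0-0=0; pred: 30+0-15=15
Step 10: prey: 0+0-0=0; pred: 15+0-7=8
Step 11: prey: 0+0-0=0; pred: 8+0-4=4
Max prey = 117 at step 3

Answer: 117 3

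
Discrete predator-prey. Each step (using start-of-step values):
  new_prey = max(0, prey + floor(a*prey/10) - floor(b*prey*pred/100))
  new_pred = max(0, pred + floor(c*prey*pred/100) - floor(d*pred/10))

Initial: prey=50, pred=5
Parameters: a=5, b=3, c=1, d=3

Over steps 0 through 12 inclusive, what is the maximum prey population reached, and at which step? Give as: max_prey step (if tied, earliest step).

Answer: 117 4

Derivation:
Step 1: prey: 50+25-7=68; pred: 5+2-1=6
Step 2: prey: 68+34-12=90; pred: 6+4-1=9
Step 3: prey: 90+45-24=111; pred: 9+8-2=15
Step 4: prey: 111+55-49=117; pred: 15+16-4=27
Step 5: prey: 117+58-94=81; pred: 27+31-8=50
Step 6: prey: 81+40-121=0; pred: 50+40-15=75
Step 7: prey: 0+0-0=0; pred: 75+0-22=53
Step 8: prey: 0+0-0=0; pred: 53+0-15=38
Step 9: prey: 0+0-0=0; pred: 38+0-11=27
Step 10: prey: 0+0-0=0; pred: 27+0-8=19
Step 11: prey: 0+0-0=0; pred: 19+0-5=14
Step 12: prey: 0+0-0=0; pred: 14+0-4=10
Max prey = 117 at step 4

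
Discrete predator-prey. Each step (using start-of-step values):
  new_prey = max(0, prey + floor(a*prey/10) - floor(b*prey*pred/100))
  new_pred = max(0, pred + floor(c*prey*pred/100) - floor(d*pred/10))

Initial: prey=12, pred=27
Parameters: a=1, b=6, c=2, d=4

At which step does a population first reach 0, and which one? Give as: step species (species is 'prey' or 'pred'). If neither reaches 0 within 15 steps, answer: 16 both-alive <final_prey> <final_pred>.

Step 1: prey: 12+1-19=0; pred: 27+6-10=23
First extinction: prey at step 1

Answer: 1 prey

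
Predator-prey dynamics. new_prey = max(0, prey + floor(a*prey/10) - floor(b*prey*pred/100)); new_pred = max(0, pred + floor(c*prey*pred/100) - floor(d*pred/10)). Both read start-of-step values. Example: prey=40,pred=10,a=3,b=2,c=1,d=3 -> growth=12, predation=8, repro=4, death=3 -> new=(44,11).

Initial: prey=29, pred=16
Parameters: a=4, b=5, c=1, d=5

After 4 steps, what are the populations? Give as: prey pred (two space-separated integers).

Step 1: prey: 29+11-23=17; pred: 16+4-8=12
Step 2: prey: 17+6-10=13; pred: 12+2-6=8
Step 3: prey: 13+5-5=13; pred: 8+1-4=5
Step 4: prey: 13+5-3=15; pred: 5+0-2=3

Answer: 15 3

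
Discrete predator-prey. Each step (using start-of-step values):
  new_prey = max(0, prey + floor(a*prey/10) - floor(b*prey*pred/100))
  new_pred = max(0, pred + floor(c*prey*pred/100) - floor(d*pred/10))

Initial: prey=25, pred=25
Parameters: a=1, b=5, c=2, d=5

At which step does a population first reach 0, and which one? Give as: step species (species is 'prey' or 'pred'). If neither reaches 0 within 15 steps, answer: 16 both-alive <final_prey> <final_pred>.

Step 1: prey: 25+2-31=0; pred: 25+12-12=25
First extinction: prey at step 1

Answer: 1 prey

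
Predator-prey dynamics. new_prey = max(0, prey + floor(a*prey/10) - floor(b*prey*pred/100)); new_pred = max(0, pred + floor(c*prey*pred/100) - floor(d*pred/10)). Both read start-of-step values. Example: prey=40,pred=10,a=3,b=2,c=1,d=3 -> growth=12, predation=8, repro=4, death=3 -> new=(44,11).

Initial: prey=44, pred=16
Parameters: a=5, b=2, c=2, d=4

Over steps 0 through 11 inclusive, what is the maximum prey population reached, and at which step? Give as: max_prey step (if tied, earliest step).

Step 1: prey: 44+22-14=52; pred: 16+14-6=24
Step 2: prey: 52+26-24=54; pred: 24+24-9=39
Step 3: prey: 54+27-42=39; pred: 39+42-15=66
Step 4: prey: 39+19-51=7; pred: 66+51-26=91
Step 5: prey: 7+3-12=0; pred: 91+12-36=67
Step 6: prey: 0+0-0=0; pred: 67+0-26=41
Step 7: prey: 0+0-0=0; pred: 41+0-16=25
Step 8: prey: 0+0-0=0; pred: 25+0-10=15
Step 9: prey: 0+0-0=0; pred: 15+0-6=9
Step 10: prey: 0+0-0=0; pred: 9+0-3=6
Step 11: prey: 0+0-0=0; pred: 6+0-2=4
Max prey = 54 at step 2

Answer: 54 2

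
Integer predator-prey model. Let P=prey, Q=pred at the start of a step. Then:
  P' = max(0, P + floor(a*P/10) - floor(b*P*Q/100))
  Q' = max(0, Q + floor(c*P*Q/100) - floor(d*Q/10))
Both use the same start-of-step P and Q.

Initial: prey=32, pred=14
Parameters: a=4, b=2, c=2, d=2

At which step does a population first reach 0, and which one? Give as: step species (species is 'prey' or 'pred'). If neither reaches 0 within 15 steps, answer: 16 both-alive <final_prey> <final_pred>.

Answer: 6 prey

Derivation:
Step 1: prey: 32+12-8=36; pred: 14+8-2=20
Step 2: prey: 36+14-14=36; pred: 20+14-4=30
Step 3: prey: 36+14-21=29; pred: 30+21-6=45
Step 4: prey: 29+11-26=14; pred: 45+26-9=62
Step 5: prey: 14+5-17=2; pred: 62+17-12=67
Step 6: prey: 2+0-2=0; pred: 67+2-13=56
First extinction: prey at step 6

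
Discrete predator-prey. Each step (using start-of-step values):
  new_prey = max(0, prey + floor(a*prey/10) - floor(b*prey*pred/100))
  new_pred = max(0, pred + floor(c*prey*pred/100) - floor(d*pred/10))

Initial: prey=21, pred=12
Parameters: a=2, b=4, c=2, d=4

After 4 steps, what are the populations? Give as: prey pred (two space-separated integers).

Step 1: prey: 21+4-10=15; pred: 12+5-4=13
Step 2: prey: 15+3-7=11; pred: 13+3-5=11
Step 3: prey: 11+2-4=9; pred: 11+2-4=9
Step 4: prey: 9+1-3=7; pred: 9+1-3=7

Answer: 7 7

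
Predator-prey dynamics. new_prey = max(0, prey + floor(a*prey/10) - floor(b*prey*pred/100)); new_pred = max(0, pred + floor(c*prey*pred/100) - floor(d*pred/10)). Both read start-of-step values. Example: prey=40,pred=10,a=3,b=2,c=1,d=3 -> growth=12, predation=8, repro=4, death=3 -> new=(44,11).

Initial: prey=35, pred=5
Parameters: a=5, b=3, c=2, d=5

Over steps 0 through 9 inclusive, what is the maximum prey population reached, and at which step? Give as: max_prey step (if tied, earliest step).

Step 1: prey: 35+17-5=47; pred: 5+3-2=6
Step 2: prey: 47+23-8=62; pred: 6+5-3=8
Step 3: prey: 62+31-14=79; pred: 8+9-4=13
Step 4: prey: 79+39-30=88; pred: 13+20-6=27
Step 5: prey: 88+44-71=61; pred: 27+47-13=61
Step 6: prey: 61+30-111=0; pred: 61+74-30=105
Step 7: prey: 0+0-0=0; pred: 105+0-52=53
Step 8: prey: 0+0-0=0; pred: 53+0-26=27
Step 9: prey: 0+0-0=0; pred: 27+0-13=14
Max prey = 88 at step 4

Answer: 88 4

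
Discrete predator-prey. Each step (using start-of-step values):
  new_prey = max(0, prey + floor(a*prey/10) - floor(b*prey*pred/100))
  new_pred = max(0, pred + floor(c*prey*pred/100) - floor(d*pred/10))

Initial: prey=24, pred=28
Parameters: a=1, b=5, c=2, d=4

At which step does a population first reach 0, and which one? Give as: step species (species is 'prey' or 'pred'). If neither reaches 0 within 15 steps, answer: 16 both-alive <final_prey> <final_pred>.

Answer: 1 prey

Derivation:
Step 1: prey: 24+2-33=0; pred: 28+13-11=30
First extinction: prey at step 1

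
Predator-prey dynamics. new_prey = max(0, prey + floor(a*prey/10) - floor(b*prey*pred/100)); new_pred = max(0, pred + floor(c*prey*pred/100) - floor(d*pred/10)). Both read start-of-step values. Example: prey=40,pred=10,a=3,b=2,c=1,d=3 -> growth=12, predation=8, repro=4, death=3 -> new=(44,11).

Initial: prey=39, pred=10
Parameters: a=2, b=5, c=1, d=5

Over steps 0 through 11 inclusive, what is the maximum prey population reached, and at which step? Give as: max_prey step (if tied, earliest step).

Answer: 50 11

Derivation:
Step 1: prey: 39+7-19=27; pred: 10+3-5=8
Step 2: prey: 27+5-10=22; pred: 8+2-4=6
Step 3: prey: 22+4-6=20; pred: 6+1-3=4
Step 4: prey: 20+4-4=20; pred: 4+0-2=2
Step 5: prey: 20+4-2=22; pred: 2+0-1=1
Step 6: prey: 22+4-1=25; pred: 1+0-0=1
Step 7: prey: 25+5-1=29; pred: 1+0-0=1
Step 8: prey: 29+5-1=33; pred: 1+0-0=1
Step 9: prey: 33+6-1=38; pred: 1+0-0=1
Step 10: prey: 38+7-1=44; pred: 1+0-0=1
Step 11: prey: 44+8-2=50; pred: 1+0-0=1
Max prey = 50 at step 11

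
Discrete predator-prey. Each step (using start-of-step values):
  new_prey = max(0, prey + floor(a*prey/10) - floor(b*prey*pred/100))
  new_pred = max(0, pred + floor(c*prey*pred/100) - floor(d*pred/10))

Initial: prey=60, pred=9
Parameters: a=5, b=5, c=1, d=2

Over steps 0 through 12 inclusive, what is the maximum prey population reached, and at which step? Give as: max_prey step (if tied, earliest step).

Answer: 63 1

Derivation:
Step 1: prey: 60+30-27=63; pred: 9+5-1=13
Step 2: prey: 63+31-40=54; pred: 13+8-2=19
Step 3: prey: 54+27-51=30; pred: 19+10-3=26
Step 4: prey: 30+15-39=6; pred: 26+7-5=28
Step 5: prey: 6+3-8=1; pred: 28+1-5=24
Step 6: prey: 1+0-1=0; pred: 24+0-4=20
Step 7: prey: 0+0-0=0; pred: 20+0-4=16
Step 8: prey: 0+0-0=0; pred: 16+0-3=13
Step 9: prey: 0+0-0=0; pred: 13+0-2=11
Step 10: prey: 0+0-0=0; pred: 11+0-2=9
Step 11: prey: 0+0-0=0; pred: 9+0-1=8
Step 12: prey: 0+0-0=0; pred: 8+0-1=7
Max prey = 63 at step 1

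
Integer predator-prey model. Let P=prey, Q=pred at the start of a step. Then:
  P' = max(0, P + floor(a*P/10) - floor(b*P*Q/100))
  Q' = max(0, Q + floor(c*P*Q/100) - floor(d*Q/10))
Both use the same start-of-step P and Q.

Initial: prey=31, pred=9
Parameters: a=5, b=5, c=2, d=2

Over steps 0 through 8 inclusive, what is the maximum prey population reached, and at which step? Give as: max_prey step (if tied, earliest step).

Step 1: prey: 31+15-13=33; pred: 9+5-1=13
Step 2: prey: 33+16-21=28; pred: 13+8-2=19
Step 3: prey: 28+14-26=16; pred: 19+10-3=26
Step 4: prey: 16+8-20=4; pred: 26+8-5=29
Step 5: prey: 4+2-5=1; pred: 29+2-5=26
Step 6: prey: 1+0-1=0; pred: 26+0-5=21
Step 7: prey: 0+0-0=0; pred: 21+0-4=17
Step 8: prey: 0+0-0=0; pred: 17+0-3=14
Max prey = 33 at step 1

Answer: 33 1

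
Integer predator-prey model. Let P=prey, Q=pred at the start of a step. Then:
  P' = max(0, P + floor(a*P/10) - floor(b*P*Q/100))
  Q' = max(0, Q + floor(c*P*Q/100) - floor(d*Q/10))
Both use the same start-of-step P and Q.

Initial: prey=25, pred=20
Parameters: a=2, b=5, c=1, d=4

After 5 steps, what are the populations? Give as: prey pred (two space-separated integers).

Step 1: prey: 25+5-25=5; pred: 20+5-8=17
Step 2: prey: 5+1-4=2; pred: 17+0-6=11
Step 3: prey: 2+0-1=1; pred: 11+0-4=7
Step 4: prey: 1+0-0=1; pred: 7+0-2=5
Step 5: prey: 1+0-0=1; pred: 5+0-2=3

Answer: 1 3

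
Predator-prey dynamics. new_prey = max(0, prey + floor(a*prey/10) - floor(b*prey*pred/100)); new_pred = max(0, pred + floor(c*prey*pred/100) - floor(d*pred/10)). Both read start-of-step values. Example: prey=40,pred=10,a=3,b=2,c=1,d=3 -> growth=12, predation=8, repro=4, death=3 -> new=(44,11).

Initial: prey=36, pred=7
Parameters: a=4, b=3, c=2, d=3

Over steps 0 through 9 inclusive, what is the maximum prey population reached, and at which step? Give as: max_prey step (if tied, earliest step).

Step 1: prey: 36+14-7=43; pred: 7+5-2=10
Step 2: prey: 43+17-12=48; pred: 10+8-3=15
Step 3: prey: 48+19-21=46; pred: 15+14-4=25
Step 4: prey: 46+18-34=30; pred: 25+23-7=41
Step 5: prey: 30+12-36=6; pred: 41+24-12=53
Step 6: prey: 6+2-9=0; pred: 53+6-15=44
Step 7: prey: 0+0-0=0; pred: 44+0-13=31
Step 8: prey: 0+0-0=0; pred: 31+0-9=22
Step 9: prey: 0+0-0=0; pred: 22+0-6=16
Max prey = 48 at step 2

Answer: 48 2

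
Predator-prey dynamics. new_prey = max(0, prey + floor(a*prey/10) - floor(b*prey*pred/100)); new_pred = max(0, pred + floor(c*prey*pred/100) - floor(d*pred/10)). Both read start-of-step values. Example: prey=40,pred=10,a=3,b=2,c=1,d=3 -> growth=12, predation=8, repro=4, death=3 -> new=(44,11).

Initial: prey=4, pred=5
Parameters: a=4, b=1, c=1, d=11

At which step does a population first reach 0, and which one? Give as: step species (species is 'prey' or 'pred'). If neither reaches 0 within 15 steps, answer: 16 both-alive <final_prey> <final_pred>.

Answer: 1 pred

Derivation:
Step 1: prey: 4+1-0=5; pred: 5+0-5=0
First extinction: pred at step 1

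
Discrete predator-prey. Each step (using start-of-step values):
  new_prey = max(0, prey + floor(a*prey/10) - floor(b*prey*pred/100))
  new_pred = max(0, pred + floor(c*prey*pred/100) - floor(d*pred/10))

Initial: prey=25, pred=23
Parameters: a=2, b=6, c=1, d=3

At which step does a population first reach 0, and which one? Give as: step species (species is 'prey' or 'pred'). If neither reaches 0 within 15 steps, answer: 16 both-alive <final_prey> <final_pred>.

Step 1: prey: 25+5-34=0; pred: 23+5-6=22
First extinction: prey at step 1

Answer: 1 prey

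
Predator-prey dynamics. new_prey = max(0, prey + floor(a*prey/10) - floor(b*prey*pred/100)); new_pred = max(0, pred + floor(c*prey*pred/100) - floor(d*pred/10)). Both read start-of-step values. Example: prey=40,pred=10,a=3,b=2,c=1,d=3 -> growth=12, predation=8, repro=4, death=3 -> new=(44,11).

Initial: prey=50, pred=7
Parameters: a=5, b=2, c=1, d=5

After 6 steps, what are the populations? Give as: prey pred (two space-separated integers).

Step 1: prey: 50+25-7=68; pred: 7+3-3=7
Step 2: prey: 68+34-9=93; pred: 7+4-3=8
Step 3: prey: 93+46-14=125; pred: 8+7-4=11
Step 4: prey: 125+62-27=160; pred: 11+13-5=19
Step 5: prey: 160+80-60=180; pred: 19+30-9=40
Step 6: prey: 180+90-144=126; pred: 40+72-20=92

Answer: 126 92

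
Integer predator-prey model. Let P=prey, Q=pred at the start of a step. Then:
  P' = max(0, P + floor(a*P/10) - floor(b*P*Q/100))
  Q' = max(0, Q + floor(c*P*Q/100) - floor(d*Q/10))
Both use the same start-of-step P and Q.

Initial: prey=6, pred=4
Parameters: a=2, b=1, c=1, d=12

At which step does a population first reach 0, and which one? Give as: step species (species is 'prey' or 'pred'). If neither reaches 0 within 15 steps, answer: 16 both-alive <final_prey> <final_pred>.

Step 1: prey: 6+1-0=7; pred: 4+0-4=0
First extinction: pred at step 1

Answer: 1 pred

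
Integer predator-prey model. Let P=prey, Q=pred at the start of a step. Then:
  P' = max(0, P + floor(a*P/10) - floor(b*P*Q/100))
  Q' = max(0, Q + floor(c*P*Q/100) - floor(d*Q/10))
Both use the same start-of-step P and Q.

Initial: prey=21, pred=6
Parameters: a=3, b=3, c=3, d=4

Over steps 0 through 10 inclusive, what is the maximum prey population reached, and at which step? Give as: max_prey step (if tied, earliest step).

Answer: 26 2

Derivation:
Step 1: prey: 21+6-3=24; pred: 6+3-2=7
Step 2: prey: 24+7-5=26; pred: 7+5-2=10
Step 3: prey: 26+7-7=26; pred: 10+7-4=13
Step 4: prey: 26+7-10=23; pred: 13+10-5=18
Step 5: prey: 23+6-12=17; pred: 18+12-7=23
Step 6: prey: 17+5-11=11; pred: 23+11-9=25
Step 7: prey: 11+3-8=6; pred: 25+8-10=23
Step 8: prey: 6+1-4=3; pred: 23+4-9=18
Step 9: prey: 3+0-1=2; pred: 18+1-7=12
Step 10: prey: 2+0-0=2; pred: 12+0-4=8
Max prey = 26 at step 2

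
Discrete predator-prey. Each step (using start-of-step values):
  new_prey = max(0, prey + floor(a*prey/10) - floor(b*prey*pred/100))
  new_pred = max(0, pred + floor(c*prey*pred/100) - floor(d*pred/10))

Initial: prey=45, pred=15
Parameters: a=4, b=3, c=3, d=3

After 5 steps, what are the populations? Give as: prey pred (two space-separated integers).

Step 1: prey: 45+18-20=43; pred: 15+20-4=31
Step 2: prey: 43+17-39=21; pred: 31+39-9=61
Step 3: prey: 21+8-38=0; pred: 61+38-18=81
Step 4: prey: 0+0-0=0; pred: 81+0-24=57
Step 5: prey: 0+0-0=0; pred: 57+0-17=40

Answer: 0 40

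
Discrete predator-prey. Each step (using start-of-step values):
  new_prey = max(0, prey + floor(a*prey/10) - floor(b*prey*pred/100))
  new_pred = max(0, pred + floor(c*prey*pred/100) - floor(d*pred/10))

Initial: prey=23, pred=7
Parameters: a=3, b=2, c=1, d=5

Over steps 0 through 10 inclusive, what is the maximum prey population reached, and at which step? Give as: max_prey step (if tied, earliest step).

Answer: 150 10

Derivation:
Step 1: prey: 23+6-3=26; pred: 7+1-3=5
Step 2: prey: 26+7-2=31; pred: 5+1-2=4
Step 3: prey: 31+9-2=38; pred: 4+1-2=3
Step 4: prey: 38+11-2=47; pred: 3+1-1=3
Step 5: prey: 47+14-2=59; pred: 3+1-1=3
Step 6: prey: 59+17-3=73; pred: 3+1-1=3
Step 7: prey: 73+21-4=90; pred: 3+2-1=4
Step 8: prey: 90+27-7=110; pred: 4+3-2=5
Step 9: prey: 110+33-11=132; pred: 5+5-2=8
Step 10: prey: 132+39-21=150; pred: 8+10-4=14
Max prey = 150 at step 10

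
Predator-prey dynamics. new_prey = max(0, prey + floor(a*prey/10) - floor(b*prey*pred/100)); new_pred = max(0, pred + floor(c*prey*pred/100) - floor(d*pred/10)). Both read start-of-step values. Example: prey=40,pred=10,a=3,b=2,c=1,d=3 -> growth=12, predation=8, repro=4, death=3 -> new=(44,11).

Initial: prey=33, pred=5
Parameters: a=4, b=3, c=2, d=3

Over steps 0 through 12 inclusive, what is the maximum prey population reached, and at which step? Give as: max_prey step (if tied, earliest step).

Answer: 55 3

Derivation:
Step 1: prey: 33+13-4=42; pred: 5+3-1=7
Step 2: prey: 42+16-8=50; pred: 7+5-2=10
Step 3: prey: 50+20-15=55; pred: 10+10-3=17
Step 4: prey: 55+22-28=49; pred: 17+18-5=30
Step 5: prey: 49+19-44=24; pred: 30+29-9=50
Step 6: prey: 24+9-36=0; pred: 50+24-15=59
Step 7: prey: 0+0-0=0; pred: 59+0-17=42
Step 8: prey: 0+0-0=0; pred: 42+0-12=30
Step 9: prey: 0+0-0=0; pred: 30+0-9=21
Step 10: prey: 0+0-0=0; pred: 21+0-6=15
Step 11: prey: 0+0-0=0; pred: 15+0-4=11
Step 12: prey: 0+0-0=0; pred: 11+0-3=8
Max prey = 55 at step 3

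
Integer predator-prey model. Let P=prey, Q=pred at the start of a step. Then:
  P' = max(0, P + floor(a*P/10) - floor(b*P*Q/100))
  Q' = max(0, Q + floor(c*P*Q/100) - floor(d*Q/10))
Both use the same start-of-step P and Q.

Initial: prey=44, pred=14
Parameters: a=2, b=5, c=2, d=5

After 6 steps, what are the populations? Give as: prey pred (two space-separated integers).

Answer: 1 2

Derivation:
Step 1: prey: 44+8-30=22; pred: 14+12-7=19
Step 2: prey: 22+4-20=6; pred: 19+8-9=18
Step 3: prey: 6+1-5=2; pred: 18+2-9=11
Step 4: prey: 2+0-1=1; pred: 11+0-5=6
Step 5: prey: 1+0-0=1; pred: 6+0-3=3
Step 6: prey: 1+0-0=1; pred: 3+0-1=2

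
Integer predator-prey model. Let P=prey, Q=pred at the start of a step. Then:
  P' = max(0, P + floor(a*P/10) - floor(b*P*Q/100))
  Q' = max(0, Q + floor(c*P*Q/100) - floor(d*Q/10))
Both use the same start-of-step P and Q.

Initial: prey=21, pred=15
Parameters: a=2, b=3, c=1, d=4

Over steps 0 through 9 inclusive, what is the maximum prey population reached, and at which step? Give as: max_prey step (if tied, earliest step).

Step 1: prey: 21+4-9=16; pred: 15+3-6=12
Step 2: prey: 16+3-5=14; pred: 12+1-4=9
Step 3: prey: 14+2-3=13; pred: 9+1-3=7
Step 4: prey: 13+2-2=13; pred: 7+0-2=5
Step 5: prey: 13+2-1=14; pred: 5+0-2=3
Step 6: prey: 14+2-1=15; pred: 3+0-1=2
Step 7: prey: 15+3-0=18; pred: 2+0-0=2
Step 8: prey: 18+3-1=20; pred: 2+0-0=2
Step 9: prey: 20+4-1=23; pred: 2+0-0=2
Max prey = 23 at step 9

Answer: 23 9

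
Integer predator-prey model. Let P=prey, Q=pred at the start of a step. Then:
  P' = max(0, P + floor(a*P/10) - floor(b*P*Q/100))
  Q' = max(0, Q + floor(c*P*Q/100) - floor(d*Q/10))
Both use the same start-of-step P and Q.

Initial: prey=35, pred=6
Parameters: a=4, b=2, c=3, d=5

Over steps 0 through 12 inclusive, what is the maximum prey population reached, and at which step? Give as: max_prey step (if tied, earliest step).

Step 1: prey: 35+14-4=45; pred: 6+6-3=9
Step 2: prey: 45+18-8=55; pred: 9+12-4=17
Step 3: prey: 55+22-18=59; pred: 17+28-8=37
Step 4: prey: 59+23-43=39; pred: 37+65-18=84
Step 5: prey: 39+15-65=0; pred: 84+98-42=140
Step 6: prey: 0+0-0=0; pred: 140+0-70=70
Step 7: prey: 0+0-0=0; pred: 70+0-35=35
Step 8: prey: 0+0-0=0; pred: 35+0-17=18
Step 9: prey: 0+0-0=0; pred: 18+0-9=9
Step 10: prey: 0+0-0=0; pred: 9+0-4=5
Step 11: prey: 0+0-0=0; pred: 5+0-2=3
Step 12: prey: 0+0-0=0; pred: 3+0-1=2
Max prey = 59 at step 3

Answer: 59 3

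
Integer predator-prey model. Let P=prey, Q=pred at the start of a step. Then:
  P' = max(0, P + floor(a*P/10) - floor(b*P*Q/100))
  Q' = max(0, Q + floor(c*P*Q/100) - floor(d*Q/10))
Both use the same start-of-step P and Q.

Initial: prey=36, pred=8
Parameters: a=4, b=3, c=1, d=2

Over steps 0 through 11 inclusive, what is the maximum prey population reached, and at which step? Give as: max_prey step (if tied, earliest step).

Answer: 50 3

Derivation:
Step 1: prey: 36+14-8=42; pred: 8+2-1=9
Step 2: prey: 42+16-11=47; pred: 9+3-1=11
Step 3: prey: 47+18-15=50; pred: 11+5-2=14
Step 4: prey: 50+20-21=49; pred: 14+7-2=19
Step 5: prey: 49+19-27=41; pred: 19+9-3=25
Step 6: prey: 41+16-30=27; pred: 25+10-5=30
Step 7: prey: 27+10-24=13; pred: 30+8-6=32
Step 8: prey: 13+5-12=6; pred: 32+4-6=30
Step 9: prey: 6+2-5=3; pred: 30+1-6=25
Step 10: prey: 3+1-2=2; pred: 25+0-5=20
Step 11: prey: 2+0-1=1; pred: 20+0-4=16
Max prey = 50 at step 3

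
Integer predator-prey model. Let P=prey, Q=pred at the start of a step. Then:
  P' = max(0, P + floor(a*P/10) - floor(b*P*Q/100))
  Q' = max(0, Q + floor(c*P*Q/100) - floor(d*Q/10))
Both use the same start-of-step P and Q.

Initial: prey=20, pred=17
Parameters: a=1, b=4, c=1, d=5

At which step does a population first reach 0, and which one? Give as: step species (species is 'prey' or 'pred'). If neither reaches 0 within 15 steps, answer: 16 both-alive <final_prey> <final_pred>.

Step 1: prey: 20+2-13=9; pred: 17+3-8=12
Step 2: prey: 9+0-4=5; pred: 12+1-6=7
Step 3: prey: 5+0-1=4; pred: 7+0-3=4
Step 4: prey: 4+0-0=4; pred: 4+0-2=2
Step 5: prey: 4+0-0=4; pred: 2+0-1=1
Step 6: prey: 4+0-0=4; pred: 1+0-0=1
Steps 7-15: state stable at prey=4, pred=1 (no change)
No extinction within 15 steps

Answer: 16 both-alive 4 1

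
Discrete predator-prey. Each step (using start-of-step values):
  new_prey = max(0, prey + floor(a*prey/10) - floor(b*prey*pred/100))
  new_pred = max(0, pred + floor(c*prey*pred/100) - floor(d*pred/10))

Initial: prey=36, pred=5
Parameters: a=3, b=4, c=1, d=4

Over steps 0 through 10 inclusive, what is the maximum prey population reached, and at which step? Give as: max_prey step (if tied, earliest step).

Answer: 73 7

Derivation:
Step 1: prey: 36+10-7=39; pred: 5+1-2=4
Step 2: prey: 39+11-6=44; pred: 4+1-1=4
Step 3: prey: 44+13-7=50; pred: 4+1-1=4
Step 4: prey: 50+15-8=57; pred: 4+2-1=5
Step 5: prey: 57+17-11=63; pred: 5+2-2=5
Step 6: prey: 63+18-12=69; pred: 5+3-2=6
Step 7: prey: 69+20-16=73; pred: 6+4-2=8
Step 8: prey: 73+21-23=71; pred: 8+5-3=10
Step 9: prey: 71+21-28=64; pred: 10+7-4=13
Step 10: prey: 64+19-33=50; pred: 13+8-5=16
Max prey = 73 at step 7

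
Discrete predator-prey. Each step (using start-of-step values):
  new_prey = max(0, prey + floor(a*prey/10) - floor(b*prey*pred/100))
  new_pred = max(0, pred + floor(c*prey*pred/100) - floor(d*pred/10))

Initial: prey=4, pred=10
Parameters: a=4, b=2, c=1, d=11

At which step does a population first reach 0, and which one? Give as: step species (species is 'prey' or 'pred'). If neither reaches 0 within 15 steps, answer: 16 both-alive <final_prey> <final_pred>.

Answer: 1 pred

Derivation:
Step 1: prey: 4+1-0=5; pred: 10+0-11=0
First extinction: pred at step 1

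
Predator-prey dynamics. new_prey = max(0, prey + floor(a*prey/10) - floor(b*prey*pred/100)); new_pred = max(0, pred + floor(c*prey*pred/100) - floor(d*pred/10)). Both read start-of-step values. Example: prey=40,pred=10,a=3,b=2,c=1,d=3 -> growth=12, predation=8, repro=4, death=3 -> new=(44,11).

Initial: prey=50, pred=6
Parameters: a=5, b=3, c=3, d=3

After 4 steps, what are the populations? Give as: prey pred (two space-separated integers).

Answer: 0 165

Derivation:
Step 1: prey: 50+25-9=66; pred: 6+9-1=14
Step 2: prey: 66+33-27=72; pred: 14+27-4=37
Step 3: prey: 72+36-79=29; pred: 37+79-11=105
Step 4: prey: 29+14-91=0; pred: 105+91-31=165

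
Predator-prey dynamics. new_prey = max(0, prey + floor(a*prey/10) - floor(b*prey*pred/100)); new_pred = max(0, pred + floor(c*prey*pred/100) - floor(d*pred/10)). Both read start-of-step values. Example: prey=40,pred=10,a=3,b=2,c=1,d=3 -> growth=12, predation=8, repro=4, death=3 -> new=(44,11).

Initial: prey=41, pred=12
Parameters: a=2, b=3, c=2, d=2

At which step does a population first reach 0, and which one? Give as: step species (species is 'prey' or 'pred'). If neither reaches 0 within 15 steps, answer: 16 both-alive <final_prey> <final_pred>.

Step 1: prey: 41+8-14=35; pred: 12+9-2=19
Step 2: prey: 35+7-19=23; pred: 19+13-3=29
Step 3: prey: 23+4-20=7; pred: 29+13-5=37
Step 4: prey: 7+1-7=1; pred: 37+5-7=35
Step 5: prey: 1+0-1=0; pred: 35+0-7=28
First extinction: prey at step 5

Answer: 5 prey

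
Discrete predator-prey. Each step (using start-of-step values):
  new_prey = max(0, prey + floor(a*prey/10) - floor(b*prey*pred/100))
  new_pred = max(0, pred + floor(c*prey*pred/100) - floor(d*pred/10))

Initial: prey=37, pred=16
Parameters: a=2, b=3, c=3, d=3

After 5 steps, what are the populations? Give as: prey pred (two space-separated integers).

Answer: 0 21

Derivation:
Step 1: prey: 37+7-17=27; pred: 16+17-4=29
Step 2: prey: 27+5-23=9; pred: 29+23-8=44
Step 3: prey: 9+1-11=0; pred: 44+11-13=42
Step 4: prey: 0+0-0=0; pred: 42+0-12=30
Step 5: prey: 0+0-0=0; pred: 30+0-9=21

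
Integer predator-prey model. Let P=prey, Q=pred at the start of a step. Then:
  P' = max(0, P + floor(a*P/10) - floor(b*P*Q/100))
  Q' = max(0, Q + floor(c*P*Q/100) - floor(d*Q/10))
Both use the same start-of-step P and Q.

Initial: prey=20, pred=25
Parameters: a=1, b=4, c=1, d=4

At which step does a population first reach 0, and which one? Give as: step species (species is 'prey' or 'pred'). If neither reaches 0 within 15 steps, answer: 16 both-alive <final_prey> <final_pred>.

Answer: 16 both-alive 1 2

Derivation:
Step 1: prey: 20+2-20=2; pred: 25+5-10=20
Step 2: prey: 2+0-1=1; pred: 20+0-8=12
Step 3: prey: 1+0-0=1; pred: 12+0-4=8
Step 4: prey: 1+0-0=1; pred: 8+0-3=5
Step 5: prey: 1+0-0=1; pred: 5+0-2=3
Step 6: prey: 1+0-0=1; pred: 3+0-1=2
Step 7: prey: 1+0-0=1; pred: 2+0-0=2
Steps 8-15: state stable at prey=1, pred=2 (no change)
No extinction within 15 steps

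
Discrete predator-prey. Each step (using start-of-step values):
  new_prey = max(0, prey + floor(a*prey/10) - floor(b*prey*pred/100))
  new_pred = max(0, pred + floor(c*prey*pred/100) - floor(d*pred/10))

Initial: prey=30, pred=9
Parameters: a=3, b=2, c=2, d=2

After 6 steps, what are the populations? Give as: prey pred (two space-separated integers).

Answer: 3 54

Derivation:
Step 1: prey: 30+9-5=34; pred: 9+5-1=13
Step 2: prey: 34+10-8=36; pred: 13+8-2=19
Step 3: prey: 36+10-13=33; pred: 19+13-3=29
Step 4: prey: 33+9-19=23; pred: 29+19-5=43
Step 5: prey: 23+6-19=10; pred: 43+19-8=54
Step 6: prey: 10+3-10=3; pred: 54+10-10=54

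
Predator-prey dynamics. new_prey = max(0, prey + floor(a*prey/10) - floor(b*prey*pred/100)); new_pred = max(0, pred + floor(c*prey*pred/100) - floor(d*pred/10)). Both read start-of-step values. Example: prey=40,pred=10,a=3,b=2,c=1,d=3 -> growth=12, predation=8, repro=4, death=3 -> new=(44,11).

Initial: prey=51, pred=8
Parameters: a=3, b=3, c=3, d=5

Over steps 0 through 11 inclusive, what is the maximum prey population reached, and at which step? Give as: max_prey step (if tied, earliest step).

Step 1: prey: 51+15-12=54; pred: 8+12-4=16
Step 2: prey: 54+16-25=45; pred: 16+25-8=33
Step 3: prey: 45+13-44=14; pred: 33+44-16=61
Step 4: prey: 14+4-25=0; pred: 61+25-30=56
Step 5: prey: 0+0-0=0; pred: 56+0-28=28
Step 6: prey: 0+0-0=0; pred: 28+0-14=14
Step 7: prey: 0+0-0=0; pred: 14+0-7=7
Step 8: prey: 0+0-0=0; pred: 7+0-3=4
Step 9: prey: 0+0-0=0; pred: 4+0-2=2
Step 10: prey: 0+0-0=0; pred: 2+0-1=1
Step 11: prey: 0+0-0=0; pred: 1+0-0=1
Max prey = 54 at step 1

Answer: 54 1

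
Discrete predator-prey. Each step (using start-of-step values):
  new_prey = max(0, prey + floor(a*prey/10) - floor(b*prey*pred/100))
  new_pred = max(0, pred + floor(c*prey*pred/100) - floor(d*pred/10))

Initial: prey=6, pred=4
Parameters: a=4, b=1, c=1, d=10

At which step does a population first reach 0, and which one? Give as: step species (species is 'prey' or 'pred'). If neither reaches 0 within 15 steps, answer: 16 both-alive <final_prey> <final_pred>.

Step 1: prey: 6+2-0=8; pred: 4+0-4=0
First extinction: pred at step 1

Answer: 1 pred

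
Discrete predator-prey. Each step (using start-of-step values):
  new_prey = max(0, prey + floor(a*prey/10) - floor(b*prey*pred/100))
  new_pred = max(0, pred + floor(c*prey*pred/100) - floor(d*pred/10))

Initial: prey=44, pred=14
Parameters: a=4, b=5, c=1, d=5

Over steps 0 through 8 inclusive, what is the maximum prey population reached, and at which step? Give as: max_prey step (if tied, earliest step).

Answer: 50 8

Derivation:
Step 1: prey: 44+17-30=31; pred: 14+6-7=13
Step 2: prey: 31+12-20=23; pred: 13+4-6=11
Step 3: prey: 23+9-12=20; pred: 11+2-5=8
Step 4: prey: 20+8-8=20; pred: 8+1-4=5
Step 5: prey: 20+8-5=23; pred: 5+1-2=4
Step 6: prey: 23+9-4=28; pred: 4+0-2=2
Step 7: prey: 28+11-2=37; pred: 2+0-1=1
Step 8: prey: 37+14-1=50; pred: 1+0-0=1
Max prey = 50 at step 8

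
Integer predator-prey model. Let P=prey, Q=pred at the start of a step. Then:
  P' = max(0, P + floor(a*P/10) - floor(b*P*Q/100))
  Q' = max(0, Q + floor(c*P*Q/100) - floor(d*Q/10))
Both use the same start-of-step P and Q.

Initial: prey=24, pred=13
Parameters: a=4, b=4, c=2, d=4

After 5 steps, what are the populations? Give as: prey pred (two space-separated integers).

Step 1: prey: 24+9-12=21; pred: 13+6-5=14
Step 2: prey: 21+8-11=18; pred: 14+5-5=14
Step 3: prey: 18+7-10=15; pred: 14+5-5=14
Step 4: prey: 15+6-8=13; pred: 14+4-5=13
Step 5: prey: 13+5-6=12; pred: 13+3-5=11

Answer: 12 11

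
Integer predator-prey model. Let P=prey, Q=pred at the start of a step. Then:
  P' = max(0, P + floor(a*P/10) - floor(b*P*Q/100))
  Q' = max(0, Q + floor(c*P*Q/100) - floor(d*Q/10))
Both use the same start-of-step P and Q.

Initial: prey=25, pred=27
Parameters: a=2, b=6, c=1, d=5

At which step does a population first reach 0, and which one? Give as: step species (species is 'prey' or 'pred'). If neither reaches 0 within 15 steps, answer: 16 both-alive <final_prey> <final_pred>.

Answer: 1 prey

Derivation:
Step 1: prey: 25+5-40=0; pred: 27+6-13=20
First extinction: prey at step 1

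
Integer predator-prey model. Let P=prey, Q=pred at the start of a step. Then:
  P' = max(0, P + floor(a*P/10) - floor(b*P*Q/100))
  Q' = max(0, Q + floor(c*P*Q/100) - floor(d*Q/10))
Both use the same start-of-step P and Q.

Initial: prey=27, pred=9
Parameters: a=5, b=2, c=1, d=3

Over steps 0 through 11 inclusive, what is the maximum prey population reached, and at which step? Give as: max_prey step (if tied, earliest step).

Answer: 107 6

Derivation:
Step 1: prey: 27+13-4=36; pred: 9+2-2=9
Step 2: prey: 36+18-6=48; pred: 9+3-2=10
Step 3: prey: 48+24-9=63; pred: 10+4-3=11
Step 4: prey: 63+31-13=81; pred: 11+6-3=14
Step 5: prey: 81+40-22=99; pred: 14+11-4=21
Step 6: prey: 99+49-41=107; pred: 21+20-6=35
Step 7: prey: 107+53-74=86; pred: 35+37-10=62
Step 8: prey: 86+43-106=23; pred: 62+53-18=97
Step 9: prey: 23+11-44=0; pred: 97+22-29=90
Step 10: prey: 0+0-0=0; pred: 90+0-27=63
Step 11: prey: 0+0-0=0; pred: 63+0-18=45
Max prey = 107 at step 6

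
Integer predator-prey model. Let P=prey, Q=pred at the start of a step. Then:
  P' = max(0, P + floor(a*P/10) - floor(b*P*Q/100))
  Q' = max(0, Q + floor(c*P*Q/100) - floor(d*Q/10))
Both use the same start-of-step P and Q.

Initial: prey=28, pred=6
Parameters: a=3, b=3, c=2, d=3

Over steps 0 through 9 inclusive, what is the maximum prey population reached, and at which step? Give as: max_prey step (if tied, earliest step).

Step 1: prey: 28+8-5=31; pred: 6+3-1=8
Step 2: prey: 31+9-7=33; pred: 8+4-2=10
Step 3: prey: 33+9-9=33; pred: 10+6-3=13
Step 4: prey: 33+9-12=30; pred: 13+8-3=18
Step 5: prey: 30+9-16=23; pred: 18+10-5=23
Step 6: prey: 23+6-15=14; pred: 23+10-6=27
Step 7: prey: 14+4-11=7; pred: 27+7-8=26
Step 8: prey: 7+2-5=4; pred: 26+3-7=22
Step 9: prey: 4+1-2=3; pred: 22+1-6=17
Max prey = 33 at step 2

Answer: 33 2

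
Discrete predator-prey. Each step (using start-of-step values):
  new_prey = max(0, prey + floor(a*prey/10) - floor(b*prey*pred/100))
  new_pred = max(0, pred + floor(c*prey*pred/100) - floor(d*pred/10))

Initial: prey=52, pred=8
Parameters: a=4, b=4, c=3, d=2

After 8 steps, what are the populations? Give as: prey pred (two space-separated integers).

Step 1: prey: 52+20-16=56; pred: 8+12-1=19
Step 2: prey: 56+22-42=36; pred: 19+31-3=47
Step 3: prey: 36+14-67=0; pred: 47+50-9=88
Step 4: prey: 0+0-0=0; pred: 88+0-17=71
Step 5: prey: 0+0-0=0; pred: 71+0-14=57
Step 6: prey: 0+0-0=0; pred: 57+0-11=46
Step 7: prey: 0+0-0=0; pred: 46+0-9=37
Step 8: prey: 0+0-0=0; pred: 37+0-7=30

Answer: 0 30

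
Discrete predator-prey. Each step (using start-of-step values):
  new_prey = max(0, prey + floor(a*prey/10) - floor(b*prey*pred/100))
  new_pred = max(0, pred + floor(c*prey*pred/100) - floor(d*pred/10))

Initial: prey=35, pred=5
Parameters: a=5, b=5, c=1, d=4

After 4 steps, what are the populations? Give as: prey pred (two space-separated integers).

Step 1: prey: 35+17-8=44; pred: 5+1-2=4
Step 2: prey: 44+22-8=58; pred: 4+1-1=4
Step 3: prey: 58+29-11=76; pred: 4+2-1=5
Step 4: prey: 76+38-19=95; pred: 5+3-2=6

Answer: 95 6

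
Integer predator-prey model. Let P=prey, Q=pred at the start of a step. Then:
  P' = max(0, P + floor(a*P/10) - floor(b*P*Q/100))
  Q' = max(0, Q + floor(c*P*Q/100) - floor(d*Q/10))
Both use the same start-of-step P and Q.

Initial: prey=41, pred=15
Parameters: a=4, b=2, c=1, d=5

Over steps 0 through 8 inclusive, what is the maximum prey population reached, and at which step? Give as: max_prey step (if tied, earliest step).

Answer: 82 7

Derivation:
Step 1: prey: 41+16-12=45; pred: 15+6-7=14
Step 2: prey: 45+18-12=51; pred: 14+6-7=13
Step 3: prey: 51+20-13=58; pred: 13+6-6=13
Step 4: prey: 58+23-15=66; pred: 13+7-6=14
Step 5: prey: 66+26-18=74; pred: 14+9-7=16
Step 6: prey: 74+29-23=80; pred: 16+11-8=19
Step 7: prey: 80+32-30=82; pred: 19+15-9=25
Step 8: prey: 82+32-41=73; pred: 25+20-12=33
Max prey = 82 at step 7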